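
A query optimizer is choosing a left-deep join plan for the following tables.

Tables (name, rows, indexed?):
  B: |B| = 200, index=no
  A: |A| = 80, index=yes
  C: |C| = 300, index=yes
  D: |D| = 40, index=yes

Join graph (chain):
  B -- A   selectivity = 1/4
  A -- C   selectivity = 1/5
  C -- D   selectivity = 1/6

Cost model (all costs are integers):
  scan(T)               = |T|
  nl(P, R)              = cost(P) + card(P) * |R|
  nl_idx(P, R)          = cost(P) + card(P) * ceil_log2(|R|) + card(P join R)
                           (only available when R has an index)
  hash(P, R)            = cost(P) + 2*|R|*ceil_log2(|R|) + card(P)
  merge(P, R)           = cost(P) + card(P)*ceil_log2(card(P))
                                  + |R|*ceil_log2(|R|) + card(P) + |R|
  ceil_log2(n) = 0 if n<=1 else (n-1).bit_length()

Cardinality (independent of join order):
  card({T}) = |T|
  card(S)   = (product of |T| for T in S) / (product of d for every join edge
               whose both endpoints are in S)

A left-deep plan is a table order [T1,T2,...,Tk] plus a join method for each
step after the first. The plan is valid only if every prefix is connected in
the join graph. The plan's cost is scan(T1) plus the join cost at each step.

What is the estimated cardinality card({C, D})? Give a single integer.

Tables in S: C(300), D(40)
Edges inside S: C-D(d=6)
numerator = 300 * 40 = 12000
denominator = 6 = 6
card(S) = 12000 / 6 = 2000

2000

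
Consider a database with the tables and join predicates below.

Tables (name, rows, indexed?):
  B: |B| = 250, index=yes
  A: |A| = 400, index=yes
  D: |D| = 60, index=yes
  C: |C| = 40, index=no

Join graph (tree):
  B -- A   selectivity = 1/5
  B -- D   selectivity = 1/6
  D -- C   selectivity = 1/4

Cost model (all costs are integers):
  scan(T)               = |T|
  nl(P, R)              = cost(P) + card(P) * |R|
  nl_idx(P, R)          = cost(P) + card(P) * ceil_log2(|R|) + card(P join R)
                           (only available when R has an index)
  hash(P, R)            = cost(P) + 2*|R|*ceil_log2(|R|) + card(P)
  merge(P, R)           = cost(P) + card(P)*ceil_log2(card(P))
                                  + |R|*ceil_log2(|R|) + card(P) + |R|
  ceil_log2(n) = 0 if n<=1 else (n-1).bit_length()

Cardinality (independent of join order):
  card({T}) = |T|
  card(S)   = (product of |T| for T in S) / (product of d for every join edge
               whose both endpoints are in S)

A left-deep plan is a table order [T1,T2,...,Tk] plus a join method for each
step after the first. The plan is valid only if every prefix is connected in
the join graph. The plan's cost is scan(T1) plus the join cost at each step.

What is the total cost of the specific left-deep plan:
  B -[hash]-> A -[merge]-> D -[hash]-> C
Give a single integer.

step 1: scan B: cost=250, card=250
step 2: join A via hash
    card(P join A) = 250*400/(5) = 20000
    cost = 250 + 2*400*9 + 250 = 7700
step 3: join D via merge
    card(P join D) = 20000*60/(6) = 200000
    cost = 7700 + 20000*15 + 60*6 + 20000 + 60 = 328120
step 4: join C via hash
    card(P join C) = 200000*40/(4) = 2000000
    cost = 328120 + 2*40*6 + 200000 = 528600

528600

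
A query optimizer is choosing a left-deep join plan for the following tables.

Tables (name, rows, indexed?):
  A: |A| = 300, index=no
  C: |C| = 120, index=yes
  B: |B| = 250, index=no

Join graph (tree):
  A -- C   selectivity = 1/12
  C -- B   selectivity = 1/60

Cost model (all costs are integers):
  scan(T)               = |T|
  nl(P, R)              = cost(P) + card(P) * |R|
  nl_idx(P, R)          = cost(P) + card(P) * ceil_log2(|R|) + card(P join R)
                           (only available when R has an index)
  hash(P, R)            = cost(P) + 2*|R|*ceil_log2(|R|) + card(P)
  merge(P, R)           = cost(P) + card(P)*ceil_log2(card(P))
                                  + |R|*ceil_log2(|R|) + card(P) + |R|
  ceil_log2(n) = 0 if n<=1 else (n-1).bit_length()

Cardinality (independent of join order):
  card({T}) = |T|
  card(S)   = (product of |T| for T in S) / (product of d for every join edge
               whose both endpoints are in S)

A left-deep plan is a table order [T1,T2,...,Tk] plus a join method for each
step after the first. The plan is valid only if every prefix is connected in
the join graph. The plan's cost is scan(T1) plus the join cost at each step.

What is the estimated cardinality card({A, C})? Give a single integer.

3000

Tables in S: A(300), C(120)
Edges inside S: A-C(d=12)
numerator = 300 * 120 = 36000
denominator = 12 = 12
card(S) = 36000 / 12 = 3000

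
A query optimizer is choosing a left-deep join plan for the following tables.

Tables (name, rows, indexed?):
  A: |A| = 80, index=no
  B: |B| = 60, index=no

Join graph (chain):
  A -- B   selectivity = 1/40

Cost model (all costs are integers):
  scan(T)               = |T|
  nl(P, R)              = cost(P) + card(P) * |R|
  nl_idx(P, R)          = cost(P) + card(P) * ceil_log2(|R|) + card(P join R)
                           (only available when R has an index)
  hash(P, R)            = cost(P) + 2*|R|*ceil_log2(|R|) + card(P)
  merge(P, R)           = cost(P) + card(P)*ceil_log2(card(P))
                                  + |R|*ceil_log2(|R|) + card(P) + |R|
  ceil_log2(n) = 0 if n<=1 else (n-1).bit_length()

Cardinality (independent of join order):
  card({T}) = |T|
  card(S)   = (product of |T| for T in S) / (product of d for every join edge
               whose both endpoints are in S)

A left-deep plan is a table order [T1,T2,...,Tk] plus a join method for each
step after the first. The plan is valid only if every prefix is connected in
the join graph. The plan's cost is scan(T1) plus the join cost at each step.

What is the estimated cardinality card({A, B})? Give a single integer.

120

Tables in S: A(80), B(60)
Edges inside S: A-B(d=40)
numerator = 80 * 60 = 4800
denominator = 40 = 40
card(S) = 4800 / 40 = 120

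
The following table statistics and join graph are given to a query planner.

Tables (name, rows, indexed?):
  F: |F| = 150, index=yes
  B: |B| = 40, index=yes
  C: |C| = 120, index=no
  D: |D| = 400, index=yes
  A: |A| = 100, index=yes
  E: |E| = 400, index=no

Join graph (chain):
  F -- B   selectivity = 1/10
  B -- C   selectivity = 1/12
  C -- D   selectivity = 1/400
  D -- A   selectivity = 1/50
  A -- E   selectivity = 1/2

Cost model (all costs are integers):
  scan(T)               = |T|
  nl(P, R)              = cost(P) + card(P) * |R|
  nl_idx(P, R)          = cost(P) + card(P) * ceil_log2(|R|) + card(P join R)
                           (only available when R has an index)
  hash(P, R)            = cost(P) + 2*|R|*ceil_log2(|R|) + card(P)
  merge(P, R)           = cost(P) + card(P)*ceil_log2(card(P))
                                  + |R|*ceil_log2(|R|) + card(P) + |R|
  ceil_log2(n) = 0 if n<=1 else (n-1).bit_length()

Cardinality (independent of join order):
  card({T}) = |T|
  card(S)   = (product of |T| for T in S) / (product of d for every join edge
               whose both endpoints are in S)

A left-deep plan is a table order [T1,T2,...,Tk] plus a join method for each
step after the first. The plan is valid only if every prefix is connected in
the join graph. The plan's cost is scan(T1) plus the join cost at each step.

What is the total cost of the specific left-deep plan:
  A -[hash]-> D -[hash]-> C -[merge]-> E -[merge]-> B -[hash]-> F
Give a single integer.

994720

step 1: scan A: cost=100, card=100
step 2: join D via hash
    card(P join D) = 100*400/(50) = 800
    cost = 100 + 2*400*9 + 100 = 7400
step 3: join C via hash
    card(P join C) = 800*120/(400) = 240
    cost = 7400 + 2*120*7 + 800 = 9880
step 4: join E via merge
    card(P join E) = 240*400/(2) = 48000
    cost = 9880 + 240*8 + 400*9 + 240 + 400 = 16040
step 5: join B via merge
    card(P join B) = 48000*40/(12) = 160000
    cost = 16040 + 48000*16 + 40*6 + 48000 + 40 = 832320
step 6: join F via hash
    card(P join F) = 160000*150/(10) = 2400000
    cost = 832320 + 2*150*8 + 160000 = 994720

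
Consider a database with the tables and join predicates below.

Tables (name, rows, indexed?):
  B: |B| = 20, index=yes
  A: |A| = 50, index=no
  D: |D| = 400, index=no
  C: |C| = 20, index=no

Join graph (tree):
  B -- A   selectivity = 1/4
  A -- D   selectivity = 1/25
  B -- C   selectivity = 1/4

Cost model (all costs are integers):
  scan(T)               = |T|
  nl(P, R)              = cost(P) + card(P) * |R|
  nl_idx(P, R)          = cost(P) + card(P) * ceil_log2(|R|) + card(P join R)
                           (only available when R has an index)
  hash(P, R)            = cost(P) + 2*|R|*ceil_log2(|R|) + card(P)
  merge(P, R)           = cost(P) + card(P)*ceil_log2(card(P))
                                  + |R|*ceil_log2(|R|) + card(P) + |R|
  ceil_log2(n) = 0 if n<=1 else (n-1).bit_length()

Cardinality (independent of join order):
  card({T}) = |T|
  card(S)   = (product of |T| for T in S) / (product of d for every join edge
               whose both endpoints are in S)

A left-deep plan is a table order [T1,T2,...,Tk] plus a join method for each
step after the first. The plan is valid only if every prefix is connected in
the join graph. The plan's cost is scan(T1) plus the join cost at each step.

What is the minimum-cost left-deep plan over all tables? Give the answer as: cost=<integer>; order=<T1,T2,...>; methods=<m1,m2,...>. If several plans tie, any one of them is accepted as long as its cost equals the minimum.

cost=6600; order=D,A,B,C; methods=hash,hash,hash

Selinger DP (subsets sized 1..n):
  {B}: scan cost=20, card=20
  {A}: scan cost=50, card=50
  {D}: scan cost=400, card=400
  {C}: scan cost=20, card=20
  {AB}: card=250; try (B,hash)→300, (A,merge)→490, (B,merge)→520, (B,nl_idx)→550, (A,hash)→640, (A,nl)→1020 …(+1); best=300 via (B,hash)
  {BC}: card=100; try (B,nl_idx)→220, (C,hash)→240, (B,hash)→240, (C,merge)→260, (B,merge)→260, (C,nl)→420 …(+1); best=220 via (B,nl_idx)
  {AD}: card=800; try (A,hash)→1400, (D,merge)→4400, (A,merge)→4750, (D,hash)→7300, (D,nl)→20050, (A,nl)→20400; best=1400 via (A,hash)
  {ABD}: card=4000; try (B,hash)→2400, (D,merge)→6550, (D,hash)→7750, (B,nl_idx)→9400, (B,merge)→10320, (B,nl)→17400 …(+1); best=2400 via (B,hash)
  {ABC}: card=1250; try (C,hash)→750, (A,hash)→920, (A,merge)→1370, (C,merge)→2670, (A,nl)→5220, (C,nl)→5300; best=750 via (C,hash)
  {ABCD}: card=20000; try (C,hash)→6600, (D,hash)→9200, (D,merge)→19750, (C,merge)→54520, (C,nl)→82400, (D,nl)→500750; best=6600 via (C,hash)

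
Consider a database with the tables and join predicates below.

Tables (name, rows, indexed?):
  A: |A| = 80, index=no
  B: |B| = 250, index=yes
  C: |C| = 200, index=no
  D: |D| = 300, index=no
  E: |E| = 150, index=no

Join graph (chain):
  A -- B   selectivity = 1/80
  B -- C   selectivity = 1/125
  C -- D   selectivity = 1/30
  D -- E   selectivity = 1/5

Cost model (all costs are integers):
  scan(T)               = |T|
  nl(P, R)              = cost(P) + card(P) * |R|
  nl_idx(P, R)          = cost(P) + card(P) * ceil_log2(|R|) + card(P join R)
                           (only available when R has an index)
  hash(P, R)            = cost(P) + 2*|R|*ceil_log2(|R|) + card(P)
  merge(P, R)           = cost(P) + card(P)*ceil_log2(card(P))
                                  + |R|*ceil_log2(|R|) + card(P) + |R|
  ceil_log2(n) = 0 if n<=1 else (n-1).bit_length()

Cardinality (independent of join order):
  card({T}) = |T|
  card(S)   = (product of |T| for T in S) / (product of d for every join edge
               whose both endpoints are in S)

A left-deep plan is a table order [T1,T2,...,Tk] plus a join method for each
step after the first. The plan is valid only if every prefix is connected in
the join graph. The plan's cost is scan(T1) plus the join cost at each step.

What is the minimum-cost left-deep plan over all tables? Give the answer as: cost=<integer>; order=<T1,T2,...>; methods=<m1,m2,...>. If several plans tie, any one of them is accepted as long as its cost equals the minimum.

cost=15920; order=C,B,A,D,E; methods=nl_idx,hash,hash,hash

Selinger DP (subsets sized 1..n):
  {A}: scan cost=80, card=80
  {B}: scan cost=250, card=250
  {C}: scan cost=200, card=200
  {D}: scan cost=300, card=300
  {E}: scan cost=150, card=150
  {AB}: card=250; try (B,nl_idx)→970, (A,hash)→1620, (B,merge)→2970, (A,merge)→3140, (B,hash)→4160, (B,nl)→20080 …(+1); best=970 via (B,nl_idx)
  {BC}: card=400; try (B,nl_idx)→2200, (C,hash)→3700, (B,merge)→4250, (C,merge)→4300, (B,hash)→4400, (B,nl)→50200 …(+1); best=2200 via (B,nl_idx)
  {CD}: card=2000; try (C,hash)→3800, (D,merge)→5000, (C,merge)→5100, (D,hash)→5800, (D,nl)→60200, (C,nl)→60300; best=3800 via (C,hash)
  {DE}: card=9000; try (E,hash)→3000, (D,merge)→4500, (E,merge)→4650, (D,hash)→5700, (D,nl)→45150, (E,nl)→45300; best=3000 via (E,hash)
  {ABC}: card=400; try (A,hash)→3720, (C,hash)→4420, (C,merge)→5020, (A,merge)→6840, (A,nl)→34200, (C,nl)→50970; best=3720 via (A,hash)
  {BCD}: card=4000; try (D,hash)→8000, (D,merge)→9200, (B,hash)→9800, (B,nl_idx)→23800, (B,merge)→30050, (D,nl)→122200 …(+1); best=8000 via (D,hash)
  {CDE}: card=60000; try (E,hash)→8200, (C,hash)→15200, (E,merge)→29150, (C,merge)→139800, (E,nl)→303800, (C,nl)→1803000; best=8200 via (E,hash)
  {ABCD}: card=4000; try (D,hash)→9520, (D,merge)→10720, (A,hash)→13120, (A,merge)→60640, (D,nl)→123720, (A,nl)→328000; best=9520 via (D,hash)
  {BCDE}: card=120000; try (E,hash)→14400, (E,merge)→61350, (B,hash)→72200, (E,nl)→608000, (B,nl_idx)→608200, (B,merge)→1030450 …(+1); best=14400 via (E,hash)
  {ABCDE}: card=120000; try (E,hash)→15920, (E,merge)→62870, (A,hash)→135520, (E,nl)→609520, (A,merge)→2175040, (A,nl)→9614400; best=15920 via (E,hash)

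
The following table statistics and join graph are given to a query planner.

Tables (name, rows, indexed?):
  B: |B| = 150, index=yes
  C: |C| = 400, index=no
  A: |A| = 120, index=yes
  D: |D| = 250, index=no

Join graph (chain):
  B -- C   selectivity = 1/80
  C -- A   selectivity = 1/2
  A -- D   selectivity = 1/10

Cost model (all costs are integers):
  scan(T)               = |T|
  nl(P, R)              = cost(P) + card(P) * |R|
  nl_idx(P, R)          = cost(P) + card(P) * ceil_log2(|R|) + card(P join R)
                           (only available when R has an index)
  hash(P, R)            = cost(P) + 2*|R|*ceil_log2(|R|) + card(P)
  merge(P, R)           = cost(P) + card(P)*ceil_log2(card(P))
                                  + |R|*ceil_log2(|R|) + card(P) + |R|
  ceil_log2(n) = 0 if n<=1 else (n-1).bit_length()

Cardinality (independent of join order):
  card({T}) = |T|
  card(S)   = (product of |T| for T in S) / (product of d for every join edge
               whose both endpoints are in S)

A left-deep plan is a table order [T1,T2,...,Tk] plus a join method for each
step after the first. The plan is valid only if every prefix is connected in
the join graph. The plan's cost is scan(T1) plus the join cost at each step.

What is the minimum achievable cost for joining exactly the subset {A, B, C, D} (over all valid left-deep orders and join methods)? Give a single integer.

54630

Selinger DP over subsets of {A,B,C,D}:
  {B}: scan cost=150, card=150
  {C}: scan cost=400, card=400
  {A}: scan cost=120, card=120
  {D}: scan cost=250, card=250
  {BC}: card=750; try (B,hash)→3200, (B,nl_idx)→4350, (C,merge)→5500, (B,merge)→5750, (C,hash)→7500, (C,nl)→60150 …(+1); best=3200 via (B,hash)
  {AC}: card=24000; try (A,hash)→2480, (C,merge)→5080, (A,merge)→5360, (C,hash)→7440, (A,nl_idx)→27200, (C,nl)→48120 …(+1); best=2480 via (A,hash)
  {AD}: card=3000; try (A,hash)→2180, (D,merge)→3330, (A,merge)→3460, (D,hash)→4240, (A,nl_idx)→5000, (D,nl)→30120 …(+1); best=2180 via (A,hash)
  {ABC}: card=45000; try (A,hash)→5630, (A,merge)→12410, (B,hash)→28880, (A,nl_idx)→53450, (A,nl)→93200, (B,nl_idx)→239480 …(+2); best=5630 via (A,hash)
  {ACD}: card=600000; try (C,hash)→12380, (D,hash)→30480, (C,merge)→45180, (D,merge)→388730, (C,nl)→1202180, (D,nl)→6002480; best=12380 via (C,hash)
  {ABCD}: card=1125000; try (D,hash)→54630, (B,hash)→614780, (D,merge)→772880, (B,nl_idx)→5937380, (D,nl)→11255630, (B,merge)→12613730 …(+1); best=54630 via (D,hash)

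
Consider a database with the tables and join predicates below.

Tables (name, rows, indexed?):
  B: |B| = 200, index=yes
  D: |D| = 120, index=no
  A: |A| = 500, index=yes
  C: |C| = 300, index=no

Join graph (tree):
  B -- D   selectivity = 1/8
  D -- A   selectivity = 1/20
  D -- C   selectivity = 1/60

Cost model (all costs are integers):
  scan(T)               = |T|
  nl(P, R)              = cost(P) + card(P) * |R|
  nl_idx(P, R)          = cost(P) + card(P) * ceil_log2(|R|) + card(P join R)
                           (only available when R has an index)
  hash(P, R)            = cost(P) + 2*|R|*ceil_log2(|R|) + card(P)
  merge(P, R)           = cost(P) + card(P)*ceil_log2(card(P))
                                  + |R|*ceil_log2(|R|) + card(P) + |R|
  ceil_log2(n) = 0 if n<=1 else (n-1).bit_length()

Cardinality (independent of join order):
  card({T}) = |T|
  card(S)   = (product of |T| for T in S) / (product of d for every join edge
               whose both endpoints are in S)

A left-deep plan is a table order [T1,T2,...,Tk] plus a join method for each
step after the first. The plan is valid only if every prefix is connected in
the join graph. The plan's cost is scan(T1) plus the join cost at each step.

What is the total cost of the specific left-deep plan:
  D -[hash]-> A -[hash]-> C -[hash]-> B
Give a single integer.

step 1: scan D: cost=120, card=120
step 2: join A via hash
    card(P join A) = 120*500/(20) = 3000
    cost = 120 + 2*500*9 + 120 = 9240
step 3: join C via hash
    card(P join C) = 3000*300/(60) = 15000
    cost = 9240 + 2*300*9 + 3000 = 17640
step 4: join B via hash
    card(P join B) = 15000*200/(8) = 375000
    cost = 17640 + 2*200*8 + 15000 = 35840

35840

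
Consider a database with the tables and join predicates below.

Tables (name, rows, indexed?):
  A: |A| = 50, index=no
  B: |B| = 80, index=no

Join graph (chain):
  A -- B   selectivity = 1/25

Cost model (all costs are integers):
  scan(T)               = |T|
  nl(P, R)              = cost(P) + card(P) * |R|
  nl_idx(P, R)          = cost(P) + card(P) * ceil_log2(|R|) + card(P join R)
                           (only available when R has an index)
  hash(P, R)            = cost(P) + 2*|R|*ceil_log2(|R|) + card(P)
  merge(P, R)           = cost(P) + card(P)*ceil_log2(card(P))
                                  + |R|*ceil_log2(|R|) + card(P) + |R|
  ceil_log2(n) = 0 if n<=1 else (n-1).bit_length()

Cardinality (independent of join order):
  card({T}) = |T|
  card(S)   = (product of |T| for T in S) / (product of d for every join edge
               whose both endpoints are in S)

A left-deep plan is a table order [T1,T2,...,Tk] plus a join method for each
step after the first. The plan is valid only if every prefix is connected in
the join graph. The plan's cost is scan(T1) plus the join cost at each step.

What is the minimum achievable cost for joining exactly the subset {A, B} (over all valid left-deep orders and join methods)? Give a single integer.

760

Selinger DP over subsets of {A,B}:
  {A}: scan cost=50, card=50
  {B}: scan cost=80, card=80
  {AB}: card=160; try (A,hash)→760, (B,merge)→1040, (A,merge)→1070, (B,hash)→1220, (B,nl)→4050, (A,nl)→4080; best=760 via (A,hash)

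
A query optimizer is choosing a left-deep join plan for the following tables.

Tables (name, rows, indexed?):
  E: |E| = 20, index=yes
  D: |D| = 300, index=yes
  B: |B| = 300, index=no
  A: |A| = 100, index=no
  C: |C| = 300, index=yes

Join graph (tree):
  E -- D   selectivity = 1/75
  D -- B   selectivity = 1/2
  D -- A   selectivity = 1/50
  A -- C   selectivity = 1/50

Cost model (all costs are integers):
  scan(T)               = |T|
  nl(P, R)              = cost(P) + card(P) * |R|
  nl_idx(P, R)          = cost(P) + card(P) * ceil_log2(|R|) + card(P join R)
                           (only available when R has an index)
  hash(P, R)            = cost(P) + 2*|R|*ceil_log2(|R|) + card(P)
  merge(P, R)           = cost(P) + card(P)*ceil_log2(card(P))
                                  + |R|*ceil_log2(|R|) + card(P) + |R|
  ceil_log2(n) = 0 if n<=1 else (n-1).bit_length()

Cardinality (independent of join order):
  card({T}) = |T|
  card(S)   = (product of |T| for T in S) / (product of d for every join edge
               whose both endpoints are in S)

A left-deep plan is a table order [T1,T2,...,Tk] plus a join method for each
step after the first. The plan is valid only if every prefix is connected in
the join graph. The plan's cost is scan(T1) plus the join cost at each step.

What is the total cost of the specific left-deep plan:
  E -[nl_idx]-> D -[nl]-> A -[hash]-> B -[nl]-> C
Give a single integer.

7213840

step 1: scan E: cost=20, card=20
step 2: join D via nl_idx
    card(P join D) = 20*300/(75) = 80
    cost = 20 + 20*9 + 80 = 280
step 3: join A via nl
    card(P join A) = 80*100/(50) = 160
    cost = 280 + 80*100 = 8280
step 4: join B via hash
    card(P join B) = 160*300/(2) = 24000
    cost = 8280 + 2*300*9 + 160 = 13840
step 5: join C via nl
    card(P join C) = 24000*300/(50) = 144000
    cost = 13840 + 24000*300 = 7213840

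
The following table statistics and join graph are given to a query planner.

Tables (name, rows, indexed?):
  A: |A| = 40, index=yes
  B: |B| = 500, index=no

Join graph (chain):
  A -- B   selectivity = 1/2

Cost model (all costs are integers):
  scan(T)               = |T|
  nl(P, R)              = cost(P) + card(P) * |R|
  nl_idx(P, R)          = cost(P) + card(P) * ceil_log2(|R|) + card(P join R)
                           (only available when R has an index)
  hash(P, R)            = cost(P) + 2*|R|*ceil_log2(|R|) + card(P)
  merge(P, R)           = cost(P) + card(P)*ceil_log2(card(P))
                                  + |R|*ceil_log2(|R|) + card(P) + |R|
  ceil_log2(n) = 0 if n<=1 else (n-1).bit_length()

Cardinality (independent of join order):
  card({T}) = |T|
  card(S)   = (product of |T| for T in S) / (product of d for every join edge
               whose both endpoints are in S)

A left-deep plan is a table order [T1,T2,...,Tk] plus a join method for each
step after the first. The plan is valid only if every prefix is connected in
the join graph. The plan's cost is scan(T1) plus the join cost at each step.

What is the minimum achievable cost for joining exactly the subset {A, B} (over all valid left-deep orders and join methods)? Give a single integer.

1480

Selinger DP over subsets of {A,B}:
  {A}: scan cost=40, card=40
  {B}: scan cost=500, card=500
  {AB}: card=10000; try (A,hash)→1480, (B,merge)→5320, (A,merge)→5780, (B,hash)→9080, (A,nl_idx)→13500, (B,nl)→20040 …(+1); best=1480 via (A,hash)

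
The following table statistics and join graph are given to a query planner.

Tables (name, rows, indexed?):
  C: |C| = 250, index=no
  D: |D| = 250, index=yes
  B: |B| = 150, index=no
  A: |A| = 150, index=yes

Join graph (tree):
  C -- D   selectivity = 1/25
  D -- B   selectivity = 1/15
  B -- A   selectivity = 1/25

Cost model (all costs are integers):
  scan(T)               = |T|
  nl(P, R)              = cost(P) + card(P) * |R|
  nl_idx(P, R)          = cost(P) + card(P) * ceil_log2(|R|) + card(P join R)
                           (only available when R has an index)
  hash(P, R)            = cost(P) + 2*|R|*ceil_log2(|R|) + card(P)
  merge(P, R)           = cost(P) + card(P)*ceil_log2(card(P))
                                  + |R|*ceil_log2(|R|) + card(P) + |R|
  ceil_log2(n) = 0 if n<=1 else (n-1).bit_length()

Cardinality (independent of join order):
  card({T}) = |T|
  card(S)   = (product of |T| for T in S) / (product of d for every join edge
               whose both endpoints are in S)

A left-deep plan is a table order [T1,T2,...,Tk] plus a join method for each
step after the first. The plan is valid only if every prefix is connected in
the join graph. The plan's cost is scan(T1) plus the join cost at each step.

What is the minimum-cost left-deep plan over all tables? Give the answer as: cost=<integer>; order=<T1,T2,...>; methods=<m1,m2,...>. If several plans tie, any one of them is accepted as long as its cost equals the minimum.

Selinger DP (subsets sized 1..n):
  {C}: scan cost=250, card=250
  {D}: scan cost=250, card=250
  {B}: scan cost=150, card=150
  {A}: scan cost=150, card=150
  {CD}: card=2500; try (D,hash)→4500, (C,hash)→4500, (D,merge)→4750, (D,nl_idx)→4750, (C,merge)→4750, (D,nl)→62750 …(+1); best=4500 via (D,hash)
  {BD}: card=2500; try (B,hash)→2900, (D,merge)→3750, (D,nl_idx)→3850, (B,merge)→3850, (D,hash)→4300, (D,nl)→37650 …(+1); best=2900 via (B,hash)
  {AB}: card=900; try (A,nl_idx)→2250, (B,hash)→2700, (A,hash)→2700, (B,merge)→2850, (A,merge)→2850, (B,nl)→22650 …(+1); best=2250 via (A,nl_idx)
  {BCD}: card=25000; try (C,hash)→9400, (B,hash)→9400, (C,merge)→37650, (B,merge)→38350, (B,nl)→379500, (C,nl)→627900; best=9400 via (C,hash)
  {ABD}: card=15000; try (D,hash)→7150, (A,hash)→7800, (D,merge)→14400, (D,nl_idx)→24450, (A,merge)→36750, (A,nl_idx)→37900 …(+2); best=7150 via (D,hash)
  {ABCD}: card=150000; try (C,hash)→26150, (A,hash)→36800, (C,merge)→234400, (A,nl_idx)→359400, (A,merge)→410750, (C,nl)→3757150 …(+1); best=26150 via (C,hash)

cost=26150; order=B,A,D,C; methods=nl_idx,hash,hash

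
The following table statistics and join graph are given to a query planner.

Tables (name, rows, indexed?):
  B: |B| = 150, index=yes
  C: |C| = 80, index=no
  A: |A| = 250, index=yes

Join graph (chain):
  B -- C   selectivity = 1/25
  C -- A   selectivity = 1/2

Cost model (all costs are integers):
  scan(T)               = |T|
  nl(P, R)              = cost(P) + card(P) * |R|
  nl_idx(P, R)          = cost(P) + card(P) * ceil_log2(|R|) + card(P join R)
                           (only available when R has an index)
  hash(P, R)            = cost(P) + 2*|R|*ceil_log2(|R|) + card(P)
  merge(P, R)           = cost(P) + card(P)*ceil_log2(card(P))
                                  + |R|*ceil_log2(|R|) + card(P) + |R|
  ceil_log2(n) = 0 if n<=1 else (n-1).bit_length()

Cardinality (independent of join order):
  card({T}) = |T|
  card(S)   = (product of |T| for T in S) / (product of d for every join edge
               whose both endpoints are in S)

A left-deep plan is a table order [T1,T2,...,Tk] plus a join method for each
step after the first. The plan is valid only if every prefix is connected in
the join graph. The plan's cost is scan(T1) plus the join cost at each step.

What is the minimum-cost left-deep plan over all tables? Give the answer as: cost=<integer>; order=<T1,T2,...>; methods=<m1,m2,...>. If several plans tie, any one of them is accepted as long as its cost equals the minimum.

Selinger DP (subsets sized 1..n):
  {B}: scan cost=150, card=150
  {C}: scan cost=80, card=80
  {A}: scan cost=250, card=250
  {BC}: card=480; try (B,nl_idx)→1200, (C,hash)→1420, (B,merge)→2070, (C,merge)→2140, (B,hash)→2560, (B,nl)→12080 …(+1); best=1200 via (B,nl_idx)
  {AC}: card=10000; try (C,hash)→1620, (A,merge)→2970, (C,merge)→3140, (A,hash)→4160, (A,nl_idx)→10720, (A,nl)→20080 …(+1); best=1620 via (C,hash)
  {ABC}: card=60000; try (A,hash)→5680, (A,merge)→8250, (B,hash)→14020, (A,nl_idx)→65040, (A,nl)→121200, (B,nl_idx)→141620 …(+2); best=5680 via (A,hash)

cost=5680; order=C,B,A; methods=nl_idx,hash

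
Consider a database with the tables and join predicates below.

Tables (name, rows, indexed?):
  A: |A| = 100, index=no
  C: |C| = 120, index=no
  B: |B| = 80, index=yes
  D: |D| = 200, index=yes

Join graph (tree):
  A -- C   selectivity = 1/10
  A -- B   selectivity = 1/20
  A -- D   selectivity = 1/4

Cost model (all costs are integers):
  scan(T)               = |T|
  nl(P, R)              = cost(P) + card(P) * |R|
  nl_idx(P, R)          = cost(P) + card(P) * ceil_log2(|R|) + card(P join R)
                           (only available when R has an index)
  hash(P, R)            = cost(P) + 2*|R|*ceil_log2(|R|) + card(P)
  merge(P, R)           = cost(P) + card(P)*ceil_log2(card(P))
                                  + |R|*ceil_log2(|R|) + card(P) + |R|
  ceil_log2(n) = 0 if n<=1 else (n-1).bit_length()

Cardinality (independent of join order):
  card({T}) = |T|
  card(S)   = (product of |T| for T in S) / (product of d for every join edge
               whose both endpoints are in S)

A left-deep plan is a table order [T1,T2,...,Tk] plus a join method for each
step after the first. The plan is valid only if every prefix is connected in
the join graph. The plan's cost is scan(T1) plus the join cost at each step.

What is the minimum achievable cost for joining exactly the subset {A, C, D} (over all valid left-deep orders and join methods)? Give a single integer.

6040

Selinger DP over subsets of {A,C,D}:
  {A}: scan cost=100, card=100
  {C}: scan cost=120, card=120
  {D}: scan cost=200, card=200
  {AC}: card=1200; try (A,hash)→1640, (C,merge)→1860, (C,hash)→1880, (A,merge)→1880, (C,nl)→12100, (A,nl)→12120; best=1640 via (A,hash)
  {AD}: card=5000; try (A,hash)→1800, (D,merge)→2700, (A,merge)→2800, (D,hash)→3400, (D,nl_idx)→5900, (D,nl)→20100 …(+1); best=1800 via (A,hash)
  {ACD}: card=60000; try (D,hash)→6040, (C,hash)→8480, (D,merge)→17840, (D,nl_idx)→71240, (C,merge)→72760, (D,nl)→241640 …(+1); best=6040 via (D,hash)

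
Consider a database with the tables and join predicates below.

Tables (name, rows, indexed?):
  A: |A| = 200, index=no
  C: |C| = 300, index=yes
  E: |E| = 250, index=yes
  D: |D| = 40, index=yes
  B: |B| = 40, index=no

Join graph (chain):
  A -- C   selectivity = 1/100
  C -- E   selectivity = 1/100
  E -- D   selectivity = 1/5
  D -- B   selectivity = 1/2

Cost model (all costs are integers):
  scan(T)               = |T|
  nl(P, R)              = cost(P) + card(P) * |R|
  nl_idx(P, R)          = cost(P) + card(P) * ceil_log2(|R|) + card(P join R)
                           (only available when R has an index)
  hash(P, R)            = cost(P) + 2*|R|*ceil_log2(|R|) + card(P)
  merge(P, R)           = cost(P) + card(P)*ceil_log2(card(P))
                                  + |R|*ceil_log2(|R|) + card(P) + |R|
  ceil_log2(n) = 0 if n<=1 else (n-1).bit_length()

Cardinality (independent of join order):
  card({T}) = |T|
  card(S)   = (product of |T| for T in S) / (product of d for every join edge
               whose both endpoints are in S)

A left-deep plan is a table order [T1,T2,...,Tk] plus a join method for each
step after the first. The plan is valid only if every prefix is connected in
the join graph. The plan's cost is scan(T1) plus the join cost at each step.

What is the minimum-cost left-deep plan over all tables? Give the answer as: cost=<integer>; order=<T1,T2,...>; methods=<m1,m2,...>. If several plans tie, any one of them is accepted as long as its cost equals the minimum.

Selinger DP (subsets sized 1..n):
  {A}: scan cost=200, card=200
  {C}: scan cost=300, card=300
  {E}: scan cost=250, card=250
  {D}: scan cost=40, card=40
  {B}: scan cost=40, card=40
  {AC}: card=600; try (C,nl_idx)→2600, (A,hash)→3800, (C,merge)→5000, (A,merge)→5100, (C,hash)→5800, (C,nl)→60200 …(+1); best=2600 via (C,nl_idx)
  {CE}: card=750; try (C,nl_idx)→3250, (E,nl_idx)→3450, (E,hash)→4600, (C,merge)→5500, (E,merge)→5550, (C,hash)→5900 …(+2); best=3250 via (C,nl_idx)
  {DE}: card=2000; try (D,hash)→980, (E,nl_idx)→2360, (E,merge)→2570, (D,merge)→2780, (D,nl_idx)→3750, (E,hash)→4080 …(+2); best=980 via (D,hash)
  {BD}: card=800; try (D,hash)→560, (B,hash)→560, (D,merge)→600, (B,merge)→600, (D,nl_idx)→1080, (D,nl)→1640 …(+1); best=560 via (D,hash)
  {ACE}: card=1500; try (E,hash)→7200, (A,hash)→7200, (E,nl_idx)→8900, (E,merge)→11450, (A,merge)→13300, (E,nl)→152600 …(+1); best=7200 via (E,hash)
  {CDE}: card=6000; try (D,hash)→4480, (C,hash)→8380, (D,merge)→11780, (D,nl_idx)→13750, (C,nl_idx)→24980, (C,merge)→27980 …(+2); best=4480 via (D,hash)
  {BDE}: card=40000; try (B,hash)→3460, (E,hash)→5360, (E,merge)→11610, (B,merge)→25260, (E,nl_idx)→46960, (B,nl)→80980 …(+1); best=3460 via (B,hash)
  {ACDE}: card=12000; try (D,hash)→9180, (A,hash)→13680, (D,merge)→25480, (D,nl_idx)→28200, (D,nl)→67200, (A,merge)→90280 …(+1); best=9180 via (D,hash)
  {BCDE}: card=120000; try (B,hash)→10960, (C,hash)→48860, (B,merge)→88760, (B,nl)→244480, (C,nl_idx)→483460, (C,merge)→686460 …(+1); best=10960 via (B,hash)
  {ABCDE}: card=240000; try (B,hash)→21660, (A,hash)→134160, (B,merge)→189460, (B,nl)→489180, (A,merge)→2172760, (A,nl)→24010960; best=21660 via (B,hash)

cost=21660; order=A,C,E,D,B; methods=nl_idx,hash,hash,hash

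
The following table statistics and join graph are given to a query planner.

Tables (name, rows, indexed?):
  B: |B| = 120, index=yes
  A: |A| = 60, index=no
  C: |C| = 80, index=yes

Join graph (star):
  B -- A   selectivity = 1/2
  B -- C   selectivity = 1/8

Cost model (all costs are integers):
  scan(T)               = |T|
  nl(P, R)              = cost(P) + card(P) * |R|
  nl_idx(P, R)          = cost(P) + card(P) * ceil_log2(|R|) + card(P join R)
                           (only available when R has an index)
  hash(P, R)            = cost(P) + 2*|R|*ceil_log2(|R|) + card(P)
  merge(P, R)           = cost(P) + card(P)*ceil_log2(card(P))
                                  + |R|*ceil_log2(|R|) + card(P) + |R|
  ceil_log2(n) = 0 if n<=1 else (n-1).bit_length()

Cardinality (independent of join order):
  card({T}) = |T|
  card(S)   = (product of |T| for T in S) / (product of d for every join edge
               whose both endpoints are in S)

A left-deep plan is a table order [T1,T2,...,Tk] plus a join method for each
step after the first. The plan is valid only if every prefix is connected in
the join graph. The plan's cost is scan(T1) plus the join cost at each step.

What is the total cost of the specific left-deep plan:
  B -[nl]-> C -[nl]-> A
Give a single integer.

step 1: scan B: cost=120, card=120
step 2: join C via nl
    card(P join C) = 120*80/(8) = 1200
    cost = 120 + 120*80 = 9720
step 3: join A via nl
    card(P join A) = 1200*60/(2) = 36000
    cost = 9720 + 1200*60 = 81720

81720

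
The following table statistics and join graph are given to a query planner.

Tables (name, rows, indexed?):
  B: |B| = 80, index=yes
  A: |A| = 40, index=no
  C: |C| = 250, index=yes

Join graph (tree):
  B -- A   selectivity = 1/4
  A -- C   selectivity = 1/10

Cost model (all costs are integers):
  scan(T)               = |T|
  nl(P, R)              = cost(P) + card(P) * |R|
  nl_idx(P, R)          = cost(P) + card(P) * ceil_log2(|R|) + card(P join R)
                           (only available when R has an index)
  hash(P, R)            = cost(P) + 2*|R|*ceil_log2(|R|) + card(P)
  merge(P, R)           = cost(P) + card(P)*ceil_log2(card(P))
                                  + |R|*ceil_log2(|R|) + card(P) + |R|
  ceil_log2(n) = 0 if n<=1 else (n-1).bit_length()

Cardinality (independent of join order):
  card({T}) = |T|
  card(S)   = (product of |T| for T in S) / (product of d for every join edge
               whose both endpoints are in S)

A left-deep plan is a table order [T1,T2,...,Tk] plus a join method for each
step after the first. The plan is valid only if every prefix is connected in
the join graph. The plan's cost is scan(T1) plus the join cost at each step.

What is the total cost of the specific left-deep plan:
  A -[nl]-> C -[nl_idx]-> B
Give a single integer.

37040

step 1: scan A: cost=40, card=40
step 2: join C via nl
    card(P join C) = 40*250/(10) = 1000
    cost = 40 + 40*250 = 10040
step 3: join B via nl_idx
    card(P join B) = 1000*80/(4) = 20000
    cost = 10040 + 1000*7 + 20000 = 37040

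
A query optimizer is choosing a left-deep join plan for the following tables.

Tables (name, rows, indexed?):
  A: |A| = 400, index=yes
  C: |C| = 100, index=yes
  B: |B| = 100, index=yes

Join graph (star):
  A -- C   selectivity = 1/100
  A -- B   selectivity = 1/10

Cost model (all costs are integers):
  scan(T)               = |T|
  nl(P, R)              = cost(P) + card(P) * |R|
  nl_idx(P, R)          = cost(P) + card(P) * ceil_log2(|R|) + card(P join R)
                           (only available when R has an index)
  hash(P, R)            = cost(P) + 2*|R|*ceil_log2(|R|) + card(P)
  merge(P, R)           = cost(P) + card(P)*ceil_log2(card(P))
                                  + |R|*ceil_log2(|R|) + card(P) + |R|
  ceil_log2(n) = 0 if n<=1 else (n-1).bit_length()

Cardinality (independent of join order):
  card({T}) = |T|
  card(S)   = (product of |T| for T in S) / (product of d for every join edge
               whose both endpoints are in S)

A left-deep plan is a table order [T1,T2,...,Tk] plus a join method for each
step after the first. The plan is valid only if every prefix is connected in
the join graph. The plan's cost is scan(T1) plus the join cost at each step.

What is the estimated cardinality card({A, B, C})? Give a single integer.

Tables in S: A(400), B(100), C(100)
Edges inside S: A-C(d=100), A-B(d=10)
numerator = 400 * 100 * 100 = 4000000
denominator = 100 * 10 = 1000
card(S) = 4000000 / 1000 = 4000

4000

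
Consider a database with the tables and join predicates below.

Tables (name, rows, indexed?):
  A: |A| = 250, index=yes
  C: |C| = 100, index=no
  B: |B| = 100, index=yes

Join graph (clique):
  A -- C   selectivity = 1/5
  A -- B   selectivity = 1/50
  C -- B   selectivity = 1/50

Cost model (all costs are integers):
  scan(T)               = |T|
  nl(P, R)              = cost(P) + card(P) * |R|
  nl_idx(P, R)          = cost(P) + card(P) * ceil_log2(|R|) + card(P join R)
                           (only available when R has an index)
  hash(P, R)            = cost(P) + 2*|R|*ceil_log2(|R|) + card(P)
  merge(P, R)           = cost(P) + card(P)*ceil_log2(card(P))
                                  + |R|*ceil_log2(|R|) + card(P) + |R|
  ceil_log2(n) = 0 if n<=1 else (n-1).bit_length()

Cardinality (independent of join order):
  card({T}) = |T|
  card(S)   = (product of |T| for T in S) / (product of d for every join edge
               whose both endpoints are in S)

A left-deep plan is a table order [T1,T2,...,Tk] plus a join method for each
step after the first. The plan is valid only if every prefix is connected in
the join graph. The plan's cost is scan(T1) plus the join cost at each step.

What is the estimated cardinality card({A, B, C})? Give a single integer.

200

Tables in S: A(250), B(100), C(100)
Edges inside S: A-C(d=5), A-B(d=50), C-B(d=50)
numerator = 250 * 100 * 100 = 2500000
denominator = 5 * 50 * 50 = 12500
card(S) = 2500000 / 12500 = 200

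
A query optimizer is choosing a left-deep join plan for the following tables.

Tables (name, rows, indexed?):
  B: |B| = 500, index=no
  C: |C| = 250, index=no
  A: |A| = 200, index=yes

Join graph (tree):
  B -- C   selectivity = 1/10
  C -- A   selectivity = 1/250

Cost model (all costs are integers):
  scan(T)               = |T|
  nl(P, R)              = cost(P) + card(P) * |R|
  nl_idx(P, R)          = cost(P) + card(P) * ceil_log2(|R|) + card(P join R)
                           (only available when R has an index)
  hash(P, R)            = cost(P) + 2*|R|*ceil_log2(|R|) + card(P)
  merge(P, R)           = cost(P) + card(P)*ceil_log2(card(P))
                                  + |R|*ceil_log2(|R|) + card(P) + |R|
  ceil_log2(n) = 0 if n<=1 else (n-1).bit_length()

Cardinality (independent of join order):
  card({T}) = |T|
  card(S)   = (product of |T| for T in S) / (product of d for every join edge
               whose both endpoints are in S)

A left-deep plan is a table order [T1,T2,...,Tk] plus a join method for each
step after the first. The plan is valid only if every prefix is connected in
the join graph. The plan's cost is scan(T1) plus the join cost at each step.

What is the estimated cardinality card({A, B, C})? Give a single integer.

10000

Tables in S: A(200), B(500), C(250)
Edges inside S: B-C(d=10), C-A(d=250)
numerator = 200 * 500 * 250 = 25000000
denominator = 10 * 250 = 2500
card(S) = 25000000 / 2500 = 10000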